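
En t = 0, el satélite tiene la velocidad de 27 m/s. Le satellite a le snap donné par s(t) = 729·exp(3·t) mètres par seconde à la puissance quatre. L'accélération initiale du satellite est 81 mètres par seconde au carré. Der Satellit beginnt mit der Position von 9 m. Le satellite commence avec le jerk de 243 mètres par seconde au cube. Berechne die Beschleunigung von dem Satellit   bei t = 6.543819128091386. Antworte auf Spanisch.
Partiendo del snap s(t) = 729·exp(3·t), tomamos 2 integrales. Tomando ∫s(t)dt y aplicando j(0) = 243, encontramos j(t) = 243·exp(3·t). Tomando ∫j(t)dt y aplicando a(0) = 81, encontramos a(t) = 81·exp(3·t). Tenemos la aceleración a(t) = 81·exp(3·t). Sustituyendo t = 6.543819128091386: a(6.543819128091386) = 27184329936.1297.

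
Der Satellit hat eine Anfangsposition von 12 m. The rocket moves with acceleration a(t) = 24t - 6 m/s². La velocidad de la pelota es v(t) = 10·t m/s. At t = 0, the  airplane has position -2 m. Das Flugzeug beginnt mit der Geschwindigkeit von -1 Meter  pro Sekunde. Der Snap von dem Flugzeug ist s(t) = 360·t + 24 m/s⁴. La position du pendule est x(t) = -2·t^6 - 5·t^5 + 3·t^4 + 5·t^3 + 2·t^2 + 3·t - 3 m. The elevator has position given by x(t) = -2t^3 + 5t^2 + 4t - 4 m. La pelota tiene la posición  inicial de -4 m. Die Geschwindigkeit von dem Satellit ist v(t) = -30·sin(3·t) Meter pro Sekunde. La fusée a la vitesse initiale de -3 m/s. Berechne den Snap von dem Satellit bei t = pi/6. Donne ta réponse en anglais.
We must differentiate our velocity equation v(t) = -30·sin(3·t) 3 times. The derivative of velocity gives acceleration: a(t) = -90·cos(3·t). Differentiating acceleration, we get jerk: j(t) = 270·sin(3·t). Taking d/dt of j(t), we find s(t) = 810·cos(3·t). Using s(t) = 810·cos(3·t) and substituting t = pi/6, we find s = 0.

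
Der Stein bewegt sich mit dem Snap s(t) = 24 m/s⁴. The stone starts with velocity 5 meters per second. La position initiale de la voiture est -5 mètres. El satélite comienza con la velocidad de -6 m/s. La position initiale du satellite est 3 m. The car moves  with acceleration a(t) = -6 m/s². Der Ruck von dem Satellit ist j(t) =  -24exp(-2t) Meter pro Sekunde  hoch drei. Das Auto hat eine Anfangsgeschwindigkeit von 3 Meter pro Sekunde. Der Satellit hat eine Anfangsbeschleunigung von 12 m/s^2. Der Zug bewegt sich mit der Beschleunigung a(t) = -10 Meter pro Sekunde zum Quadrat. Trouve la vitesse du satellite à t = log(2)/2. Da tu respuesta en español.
Debemos encontrar la antiderivada de nuestra ecuación de la sacudida j(t) = -24·exp(-2·t) 2 veces. Integrando la sacudida y usando la condición inicial a(0) = 12, obtenemos a(t) = 12·exp(-2·t). La antiderivada de la aceleración, con v(0) = -6, da la velocidad: v(t) = -6·exp(-2·t). Usando v(t) = -6·exp(-2·t) y sustituyendo t = log(2)/2, encontramos v = -3.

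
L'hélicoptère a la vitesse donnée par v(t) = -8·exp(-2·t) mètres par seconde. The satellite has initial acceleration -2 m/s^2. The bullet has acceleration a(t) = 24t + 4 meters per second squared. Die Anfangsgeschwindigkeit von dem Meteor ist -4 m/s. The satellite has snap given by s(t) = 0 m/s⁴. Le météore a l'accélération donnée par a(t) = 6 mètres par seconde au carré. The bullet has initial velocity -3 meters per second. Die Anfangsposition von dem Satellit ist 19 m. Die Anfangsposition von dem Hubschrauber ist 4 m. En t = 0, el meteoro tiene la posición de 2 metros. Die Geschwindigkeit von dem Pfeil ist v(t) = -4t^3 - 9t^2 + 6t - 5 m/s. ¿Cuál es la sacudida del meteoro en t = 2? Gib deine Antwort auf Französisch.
En partant de l'accélération a(t) = 6, nous prenons 1 dérivée. En prenant d/dt de a(t), nous trouvons j(t) = 0. De l'équation du jerk j(t) = 0, nous substituons t = 2 pour obtenir j = 0.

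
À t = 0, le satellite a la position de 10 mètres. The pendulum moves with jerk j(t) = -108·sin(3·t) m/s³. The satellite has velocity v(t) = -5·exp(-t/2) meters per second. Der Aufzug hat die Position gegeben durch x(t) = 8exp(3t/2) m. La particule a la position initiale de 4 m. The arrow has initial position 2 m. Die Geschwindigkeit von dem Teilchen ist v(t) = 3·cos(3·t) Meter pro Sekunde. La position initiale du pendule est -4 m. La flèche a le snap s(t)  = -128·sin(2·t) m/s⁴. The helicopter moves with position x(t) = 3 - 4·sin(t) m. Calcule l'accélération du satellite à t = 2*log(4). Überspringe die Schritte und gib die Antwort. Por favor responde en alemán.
Die Antwort ist 5/8.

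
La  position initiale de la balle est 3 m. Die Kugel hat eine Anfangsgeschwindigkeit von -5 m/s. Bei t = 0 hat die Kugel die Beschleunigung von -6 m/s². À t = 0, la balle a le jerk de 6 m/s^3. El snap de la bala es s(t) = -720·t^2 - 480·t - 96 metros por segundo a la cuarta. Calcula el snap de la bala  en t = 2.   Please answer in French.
De l'équation du snap s(t) = -720·t^2 - 480·t - 96, nous substituons t = 2 pour obtenir s = -3936.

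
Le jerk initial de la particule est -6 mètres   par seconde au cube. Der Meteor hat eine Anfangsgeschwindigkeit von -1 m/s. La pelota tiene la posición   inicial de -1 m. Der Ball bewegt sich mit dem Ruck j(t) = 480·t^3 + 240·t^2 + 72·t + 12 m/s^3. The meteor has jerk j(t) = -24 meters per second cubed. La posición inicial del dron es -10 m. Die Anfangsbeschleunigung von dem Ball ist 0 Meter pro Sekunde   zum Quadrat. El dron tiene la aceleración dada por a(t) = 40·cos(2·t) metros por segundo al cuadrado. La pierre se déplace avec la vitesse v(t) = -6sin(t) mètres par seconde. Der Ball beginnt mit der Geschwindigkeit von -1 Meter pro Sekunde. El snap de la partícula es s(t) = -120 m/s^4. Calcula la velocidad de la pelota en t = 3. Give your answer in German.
Wir müssen unsere Gleichung für den Ruck j(t) = 480·t^3 + 240·t^2 + 72·t + 12 2-mal integrieren. Mit ∫j(t)dt und Anwendung von a(0) = 0, finden wir a(t) = 4·t·(30·t^3 + 20·t^2 + 9·t + 3). Mit ∫a(t)dt und Anwendung von v(0) = -1, finden wir v(t) = 24·t^5 + 20·t^4 + 12·t^3 + 6·t^2 - 1. Mit v(t) = 24·t^5 + 20·t^4 + 12·t^3 + 6·t^2 - 1 und Einsetzen von t = 3, finden wir v = 7829.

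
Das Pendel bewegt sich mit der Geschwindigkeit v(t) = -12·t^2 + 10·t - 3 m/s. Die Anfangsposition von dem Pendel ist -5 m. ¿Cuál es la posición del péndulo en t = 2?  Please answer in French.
En partant de la vitesse v(t) = -12·t^2 + 10·t - 3, nous prenons 1 intégrale. En intégrant la vitesse et en utilisant la condition initiale x(0) = -5, nous obtenons x(t) = -4·t^3 + 5·t^2 - 3·t - 5. En utilisant x(t) = -4·t^3 + 5·t^2 - 3·t - 5 et en substituant t = 2, nous trouvons x = -23.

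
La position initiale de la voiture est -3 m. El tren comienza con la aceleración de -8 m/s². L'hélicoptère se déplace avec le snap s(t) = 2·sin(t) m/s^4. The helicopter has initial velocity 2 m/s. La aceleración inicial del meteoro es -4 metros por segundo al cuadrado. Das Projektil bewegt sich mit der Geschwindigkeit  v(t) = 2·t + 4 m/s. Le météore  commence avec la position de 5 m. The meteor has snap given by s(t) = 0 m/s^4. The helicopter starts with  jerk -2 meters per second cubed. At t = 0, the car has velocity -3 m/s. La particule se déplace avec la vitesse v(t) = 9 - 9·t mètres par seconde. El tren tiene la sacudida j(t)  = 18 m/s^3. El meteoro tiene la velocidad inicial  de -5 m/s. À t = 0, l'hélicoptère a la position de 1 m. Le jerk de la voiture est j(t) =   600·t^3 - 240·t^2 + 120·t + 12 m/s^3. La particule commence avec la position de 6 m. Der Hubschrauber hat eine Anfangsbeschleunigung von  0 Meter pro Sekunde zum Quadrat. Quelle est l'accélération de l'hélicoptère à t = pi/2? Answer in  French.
En partant du snap s(t) = 2·sin(t), nous prenons 2 primitives. La primitive du snap, avec j(0) = -2, donne le jerk: j(t) = -2·cos(t). L'intégrale du jerk, avec a(0) = 0, donne l'accélération: a(t) = -2·sin(t). De l'équation de l'accélération a(t) = -2·sin(t), nous substituons t = pi/2 pour obtenir a = -2.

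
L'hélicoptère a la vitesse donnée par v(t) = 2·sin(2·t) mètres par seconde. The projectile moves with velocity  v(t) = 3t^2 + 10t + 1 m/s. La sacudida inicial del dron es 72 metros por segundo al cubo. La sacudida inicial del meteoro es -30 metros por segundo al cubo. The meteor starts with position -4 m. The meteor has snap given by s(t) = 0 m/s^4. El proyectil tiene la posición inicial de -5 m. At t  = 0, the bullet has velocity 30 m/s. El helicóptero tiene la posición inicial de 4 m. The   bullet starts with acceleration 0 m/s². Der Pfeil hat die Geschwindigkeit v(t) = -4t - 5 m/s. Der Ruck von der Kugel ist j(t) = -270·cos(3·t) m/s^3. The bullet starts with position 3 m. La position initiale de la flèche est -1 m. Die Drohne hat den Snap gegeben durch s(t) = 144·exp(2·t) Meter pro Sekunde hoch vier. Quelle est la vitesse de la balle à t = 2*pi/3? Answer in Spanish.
Debemos encontrar la antiderivada de nuestra ecuación de la sacudida j(t) = -270·cos(3·t) 2 veces. La integral de la sacudida es la aceleración. Usando a(0) = 0, obtenemos a(t) = -90·sin(3·t). Integrando la aceleración y usando la condición inicial v(0) = 30, obtenemos v(t) = 30·cos(3·t). De la ecuación de la velocidad v(t) = 30·cos(3·t), sustituimos t = 2*pi/3 para obtener v = 30.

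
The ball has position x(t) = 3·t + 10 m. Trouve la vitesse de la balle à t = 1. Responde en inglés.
Starting from position x(t) = 3·t + 10, we take 1 derivative. The derivative of position gives velocity: v(t) = 3. From the given velocity equation v(t) = 3, we substitute t = 1 to get v = 3.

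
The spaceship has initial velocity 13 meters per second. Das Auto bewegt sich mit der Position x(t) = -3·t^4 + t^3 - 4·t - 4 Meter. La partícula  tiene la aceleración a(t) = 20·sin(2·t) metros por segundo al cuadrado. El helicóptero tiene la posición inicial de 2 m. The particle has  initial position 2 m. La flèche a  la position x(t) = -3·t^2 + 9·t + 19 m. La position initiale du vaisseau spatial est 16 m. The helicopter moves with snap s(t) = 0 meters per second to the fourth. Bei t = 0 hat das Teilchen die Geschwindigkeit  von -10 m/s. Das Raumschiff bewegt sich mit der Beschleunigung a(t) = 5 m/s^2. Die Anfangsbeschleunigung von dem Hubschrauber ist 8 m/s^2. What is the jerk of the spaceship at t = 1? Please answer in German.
Ausgehend von der Beschleunigung a(t) = 5, nehmen wir 1 Ableitung. Die Ableitung von der Beschleunigung ergibt den Ruck: j(t) = 0. Mit j(t) = 0 und Einsetzen von t = 1, finden wir j = 0.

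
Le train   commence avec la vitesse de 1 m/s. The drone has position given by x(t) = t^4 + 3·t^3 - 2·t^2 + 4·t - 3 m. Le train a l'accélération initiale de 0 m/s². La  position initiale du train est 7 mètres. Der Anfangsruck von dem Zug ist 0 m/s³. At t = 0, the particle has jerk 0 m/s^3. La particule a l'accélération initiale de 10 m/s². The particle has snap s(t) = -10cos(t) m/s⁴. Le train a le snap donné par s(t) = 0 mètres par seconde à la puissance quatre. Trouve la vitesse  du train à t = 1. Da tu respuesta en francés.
Nous devons intégrer notre équation du snap s(t) = 0 3 fois. La primitive du snap, avec j(0) = 0, donne le jerk: j(t) = 0. En prenant ∫j(t)dt et en appliquant a(0) = 0, nous trouvons a(t) = 0. L'intégrale de l'accélération, avec v(0) = 1, donne la vitesse: v(t) = 1. Nous avons la vitesse v(t) = 1. En substituant t = 1: v(1) = 1.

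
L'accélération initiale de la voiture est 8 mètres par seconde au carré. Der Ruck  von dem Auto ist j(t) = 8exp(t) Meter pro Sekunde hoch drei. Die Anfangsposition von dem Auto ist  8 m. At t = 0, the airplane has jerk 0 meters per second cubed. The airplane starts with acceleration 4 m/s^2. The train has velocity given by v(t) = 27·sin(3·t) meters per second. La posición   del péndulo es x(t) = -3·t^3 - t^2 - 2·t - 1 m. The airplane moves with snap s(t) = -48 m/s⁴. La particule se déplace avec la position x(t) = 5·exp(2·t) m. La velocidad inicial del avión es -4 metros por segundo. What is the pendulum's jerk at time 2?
Starting from position x(t) = -3·t^3 - t^2 - 2·t - 1, we take 3 derivatives. Taking d/dt of x(t), we find v(t) = -9·t^2 - 2·t - 2. The derivative of velocity gives acceleration: a(t) = -18·t - 2. Differentiating acceleration, we get jerk: j(t) = -18. From the given jerk equation j(t) = -18, we substitute t = 2 to get j = -18.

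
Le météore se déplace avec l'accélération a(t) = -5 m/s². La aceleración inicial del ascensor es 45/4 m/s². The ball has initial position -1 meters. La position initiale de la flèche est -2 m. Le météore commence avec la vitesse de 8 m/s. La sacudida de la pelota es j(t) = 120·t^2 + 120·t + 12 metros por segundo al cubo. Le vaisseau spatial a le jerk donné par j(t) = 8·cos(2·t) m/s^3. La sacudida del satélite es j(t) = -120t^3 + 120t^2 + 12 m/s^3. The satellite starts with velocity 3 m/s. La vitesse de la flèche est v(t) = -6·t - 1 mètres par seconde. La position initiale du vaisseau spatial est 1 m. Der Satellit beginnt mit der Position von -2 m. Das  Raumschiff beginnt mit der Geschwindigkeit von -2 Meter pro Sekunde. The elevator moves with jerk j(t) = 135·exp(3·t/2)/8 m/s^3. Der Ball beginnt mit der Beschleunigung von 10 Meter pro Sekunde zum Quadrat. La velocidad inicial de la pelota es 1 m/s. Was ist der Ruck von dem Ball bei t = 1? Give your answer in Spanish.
De la ecuación de la sacudida j(t) = 120·t^2 + 120·t + 12, sustituimos t = 1 para obtener j = 252.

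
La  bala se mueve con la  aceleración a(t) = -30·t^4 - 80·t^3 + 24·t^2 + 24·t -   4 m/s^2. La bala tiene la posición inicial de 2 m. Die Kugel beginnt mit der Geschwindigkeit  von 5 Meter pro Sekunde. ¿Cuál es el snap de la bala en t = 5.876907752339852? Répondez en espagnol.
Debemos derivar nuestra ecuación de la aceleración a(t) = -30·t^4 - 80·t^3 + 24·t^2 + 24·t - 4 2 veces. La derivada de la aceleración da la sacudida: j(t) = -120·t^3 - 240·t^2 + 48·t + 24. La derivada de la sacudida da el snap: s(t) = -360·t^2 - 480·t + 48. De la ecuación del snap s(t) = -360·t^2 - 480·t + 48, sustituimos t = 5.876907752339852 para obtener s = -15206.6118237475.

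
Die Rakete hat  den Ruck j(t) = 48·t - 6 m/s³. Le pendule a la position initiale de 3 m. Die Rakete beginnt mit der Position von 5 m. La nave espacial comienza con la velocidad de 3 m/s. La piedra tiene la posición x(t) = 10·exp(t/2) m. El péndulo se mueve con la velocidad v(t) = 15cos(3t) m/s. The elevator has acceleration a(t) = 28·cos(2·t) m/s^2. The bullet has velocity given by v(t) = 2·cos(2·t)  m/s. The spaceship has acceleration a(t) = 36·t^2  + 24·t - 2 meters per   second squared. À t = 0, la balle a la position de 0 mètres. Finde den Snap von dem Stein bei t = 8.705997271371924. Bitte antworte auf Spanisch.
Para resolver esto, necesitamos tomar 4 derivadas de nuestra ecuación de la posición x(t) = 10·exp(t/2). Derivando la posición, obtenemos la velocidad: v(t) = 5·exp(t/2). La derivada de la velocidad da la aceleración: a(t) = 5·exp(t/2)/2. Derivando la aceleración, obtenemos la sacudida: j(t) = 5·exp(t/2)/4. Derivando la sacudida, obtenemos el snap: s(t) = 5·exp(t/2)/8. De la ecuación del snap s(t) = 5·exp(t/2)/8, sustituimos t = 8.705997271371924 para obtener s = 48.5694633084758.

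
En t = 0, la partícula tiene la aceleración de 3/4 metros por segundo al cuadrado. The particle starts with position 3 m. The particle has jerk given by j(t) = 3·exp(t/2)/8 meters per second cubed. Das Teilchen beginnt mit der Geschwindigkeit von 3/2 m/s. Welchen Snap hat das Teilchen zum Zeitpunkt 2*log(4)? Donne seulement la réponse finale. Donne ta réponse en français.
Le snap à t = 2*log(4) est s = 3/4.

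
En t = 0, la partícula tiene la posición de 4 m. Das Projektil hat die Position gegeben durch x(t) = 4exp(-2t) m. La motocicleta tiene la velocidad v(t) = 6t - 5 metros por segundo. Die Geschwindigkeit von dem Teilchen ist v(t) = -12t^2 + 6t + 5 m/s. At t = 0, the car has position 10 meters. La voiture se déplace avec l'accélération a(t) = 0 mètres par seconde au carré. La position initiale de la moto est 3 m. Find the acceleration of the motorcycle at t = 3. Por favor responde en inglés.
Starting from velocity v(t) = 6·t - 5, we take 1 derivative. Differentiating velocity, we get acceleration: a(t) = 6. Using a(t) = 6 and substituting t = 3, we find a = 6.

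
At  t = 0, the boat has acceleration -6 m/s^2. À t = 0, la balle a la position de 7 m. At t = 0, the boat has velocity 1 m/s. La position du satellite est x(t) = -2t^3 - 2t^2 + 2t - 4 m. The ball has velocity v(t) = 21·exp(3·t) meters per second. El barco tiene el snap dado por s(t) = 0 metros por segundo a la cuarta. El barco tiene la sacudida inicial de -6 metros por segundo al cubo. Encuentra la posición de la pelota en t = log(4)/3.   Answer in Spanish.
Debemos encontrar la antiderivada de nuestra ecuación de la velocidad v(t) = 21·exp(3·t) 1 vez. Integrando la velocidad y usando la condición inicial x(0) = 7, obtenemos x(t) = 7·exp(3·t). De la ecuación de la posición x(t) = 7·exp(3·t), sustituimos t = log(4)/3 para obtener x = 28.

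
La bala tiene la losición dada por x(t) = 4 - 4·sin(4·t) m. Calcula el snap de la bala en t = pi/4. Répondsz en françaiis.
Pour résoudre ceci, nous devons prendre 4 dérivées de notre équation de la position x(t) = 4 - 4·sin(4·t). En dérivant la position, nous obtenons la vitesse: v(t) = -16·cos(4·t). En prenant d/dt de v(t), nous trouvons a(t) = 64·sin(4·t). En prenant d/dt de a(t), nous trouvons j(t) = 256·cos(4·t). En dérivant le jerk, nous obtenons le snap: s(t) = -1024·sin(4·t). Nous avons le snap s(t) = -1024·sin(4·t). En substituant t = pi/4: s(pi/4) = 0.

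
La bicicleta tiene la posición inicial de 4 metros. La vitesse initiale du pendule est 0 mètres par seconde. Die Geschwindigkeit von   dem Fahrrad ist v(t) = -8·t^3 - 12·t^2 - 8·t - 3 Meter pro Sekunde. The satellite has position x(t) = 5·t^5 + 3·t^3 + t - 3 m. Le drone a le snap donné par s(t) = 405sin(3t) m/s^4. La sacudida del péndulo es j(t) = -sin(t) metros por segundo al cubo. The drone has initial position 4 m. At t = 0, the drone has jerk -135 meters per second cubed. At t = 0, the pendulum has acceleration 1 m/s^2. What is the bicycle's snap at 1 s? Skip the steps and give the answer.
The snap at t = 1 is s = -48.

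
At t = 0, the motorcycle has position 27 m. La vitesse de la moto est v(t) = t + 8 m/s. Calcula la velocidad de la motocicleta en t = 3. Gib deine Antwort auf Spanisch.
Usando v(t) = t + 8 y sustituyendo t = 3, encontramos v = 11.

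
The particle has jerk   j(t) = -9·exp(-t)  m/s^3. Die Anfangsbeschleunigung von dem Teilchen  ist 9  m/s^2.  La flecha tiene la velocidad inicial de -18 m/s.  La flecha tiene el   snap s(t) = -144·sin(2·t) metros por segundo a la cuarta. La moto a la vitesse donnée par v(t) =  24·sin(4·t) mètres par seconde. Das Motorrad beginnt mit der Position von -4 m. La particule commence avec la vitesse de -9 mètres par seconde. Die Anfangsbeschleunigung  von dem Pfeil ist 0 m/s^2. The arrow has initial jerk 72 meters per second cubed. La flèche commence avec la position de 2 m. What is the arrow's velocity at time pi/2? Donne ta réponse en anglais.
We must find the antiderivative of our snap equation s(t) = -144·sin(2·t) 3 times. The integral of snap, with j(0) = 72, gives jerk: j(t) = 72·cos(2·t). The integral of jerk, with a(0) = 0, gives acceleration: a(t) = 36·sin(2·t). Taking ∫a(t)dt and applying v(0) = -18, we find v(t) = -18·cos(2·t). We have velocity v(t) = -18·cos(2·t). Substituting t = pi/2: v(pi/2) = 18.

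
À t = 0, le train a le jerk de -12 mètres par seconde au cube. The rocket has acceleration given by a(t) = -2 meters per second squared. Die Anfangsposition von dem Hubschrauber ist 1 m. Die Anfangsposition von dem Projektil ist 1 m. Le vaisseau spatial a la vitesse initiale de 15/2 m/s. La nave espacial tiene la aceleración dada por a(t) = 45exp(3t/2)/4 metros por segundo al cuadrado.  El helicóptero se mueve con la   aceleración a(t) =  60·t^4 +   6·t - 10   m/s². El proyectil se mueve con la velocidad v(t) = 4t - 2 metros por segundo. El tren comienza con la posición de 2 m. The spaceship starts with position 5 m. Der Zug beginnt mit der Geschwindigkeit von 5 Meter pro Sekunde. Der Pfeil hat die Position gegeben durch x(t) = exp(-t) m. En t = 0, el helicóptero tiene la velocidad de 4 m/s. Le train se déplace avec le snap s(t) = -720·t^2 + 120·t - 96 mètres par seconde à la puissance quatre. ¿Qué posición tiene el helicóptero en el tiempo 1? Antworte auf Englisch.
To find the answer, we compute 2 integrals of a(t) = 60·t^4 + 6·t - 10. Integrating acceleration and using the initial condition v(0) = 4, we get v(t) = 12·t^5 + 3·t^2 - 10·t + 4. Integrating velocity and using the initial condition x(0) = 1, we get x(t) = 2·t^6 + t^3 - 5·t^2 + 4·t + 1. From the given position equation x(t) = 2·t^6 + t^3 - 5·t^2 + 4·t + 1, we substitute t = 1 to get x = 3.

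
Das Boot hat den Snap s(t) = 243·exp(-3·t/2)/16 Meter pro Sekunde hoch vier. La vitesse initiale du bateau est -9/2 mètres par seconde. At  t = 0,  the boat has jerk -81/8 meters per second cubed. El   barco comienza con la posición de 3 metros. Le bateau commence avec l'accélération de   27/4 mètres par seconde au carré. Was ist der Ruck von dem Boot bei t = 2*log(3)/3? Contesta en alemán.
Wir müssen unsere Gleichung für den Snap s(t) = 243·exp(-3·t/2)/16 1-mal integrieren. Das Integral von dem Snap, mit j(0) = -81/8, ergibt den Ruck: j(t) = -81·exp(-3·t/2)/8. Mit j(t) = -81·exp(-3·t/2)/8 und Einsetzen von t = 2*log(3)/3, finden wir j = -27/8.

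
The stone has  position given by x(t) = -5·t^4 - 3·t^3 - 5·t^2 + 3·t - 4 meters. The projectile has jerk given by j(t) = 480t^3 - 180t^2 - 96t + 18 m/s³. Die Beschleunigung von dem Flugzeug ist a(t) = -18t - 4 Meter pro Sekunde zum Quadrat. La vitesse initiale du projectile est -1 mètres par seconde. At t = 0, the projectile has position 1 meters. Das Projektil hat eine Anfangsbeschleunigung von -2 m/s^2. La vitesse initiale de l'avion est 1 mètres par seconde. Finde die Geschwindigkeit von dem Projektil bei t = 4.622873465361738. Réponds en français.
Nous devons trouver l'intégrale de notre équation du jerk j(t) = 480·t^3 - 180·t^2 - 96·t + 18 2 fois. L'intégrale du jerk, avec a(0) = -2, donne l'accélération: a(t) = 120·t^4 - 60·t^3 - 48·t^2 + 18·t - 2. En prenant ∫a(t)dt et en appliquant v(0) = -1, nous trouvons v(t) = 24·t^5 - 15·t^4 - 16·t^3 + 9·t^2 - 2·t - 1. Nous avons la vitesse v(t) = 24·t^5 - 15·t^4 - 16·t^3 + 9·t^2 - 2·t - 1. En substituant t = 4.622873465361738: v(4.622873465361738) = 42422.9772349835.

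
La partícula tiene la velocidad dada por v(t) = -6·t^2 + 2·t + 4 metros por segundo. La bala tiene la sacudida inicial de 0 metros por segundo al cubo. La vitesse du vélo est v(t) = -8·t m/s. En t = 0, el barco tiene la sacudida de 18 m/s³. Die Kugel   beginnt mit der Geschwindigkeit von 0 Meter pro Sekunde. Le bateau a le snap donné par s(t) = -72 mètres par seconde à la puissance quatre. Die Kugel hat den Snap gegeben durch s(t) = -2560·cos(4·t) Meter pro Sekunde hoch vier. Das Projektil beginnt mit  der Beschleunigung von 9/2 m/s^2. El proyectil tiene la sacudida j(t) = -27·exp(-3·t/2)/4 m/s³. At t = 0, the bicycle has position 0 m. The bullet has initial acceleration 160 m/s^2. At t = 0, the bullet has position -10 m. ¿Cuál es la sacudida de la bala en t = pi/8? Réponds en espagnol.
Partiendo del snap s(t) = -2560·cos(4·t), tomamos 1 integral. Tomando ∫s(t)dt y aplicando j(0) = 0, encontramos j(t) = -640·sin(4·t). Tenemos la sacudida j(t) = -640·sin(4·t). Sustituyendo t = pi/8: j(pi/8) = -640.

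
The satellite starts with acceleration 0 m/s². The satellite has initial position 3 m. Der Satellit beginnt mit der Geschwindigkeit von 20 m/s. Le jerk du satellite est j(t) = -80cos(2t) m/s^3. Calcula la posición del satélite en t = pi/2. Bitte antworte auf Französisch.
Pour résoudre ceci, nous devons prendre 3 primitives de notre équation du jerk j(t) = -80·cos(2·t). En intégrant le jerk et en utilisant la condition initiale a(0) = 0, nous obtenons a(t) = -40·sin(2·t). La primitive de l'accélération, avec v(0) = 20, donne la vitesse: v(t) = 20·cos(2·t). En intégrant la vitesse et en utilisant la condition initiale x(0) = 3, nous obtenons x(t) = 10·sin(2·t) + 3. De l'équation de la position x(t) = 10·sin(2·t) + 3, nous substituons t = pi/2 pour obtenir x = 3.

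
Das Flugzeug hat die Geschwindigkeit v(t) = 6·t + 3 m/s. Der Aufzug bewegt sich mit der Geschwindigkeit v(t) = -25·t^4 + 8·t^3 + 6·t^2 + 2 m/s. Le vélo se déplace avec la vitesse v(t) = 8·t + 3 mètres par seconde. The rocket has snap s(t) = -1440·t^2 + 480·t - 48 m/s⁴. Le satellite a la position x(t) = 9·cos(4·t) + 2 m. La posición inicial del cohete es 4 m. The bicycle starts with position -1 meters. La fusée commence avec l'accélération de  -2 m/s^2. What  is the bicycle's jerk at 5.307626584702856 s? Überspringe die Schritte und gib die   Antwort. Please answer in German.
Bei t = 5.307626584702856, j = 0.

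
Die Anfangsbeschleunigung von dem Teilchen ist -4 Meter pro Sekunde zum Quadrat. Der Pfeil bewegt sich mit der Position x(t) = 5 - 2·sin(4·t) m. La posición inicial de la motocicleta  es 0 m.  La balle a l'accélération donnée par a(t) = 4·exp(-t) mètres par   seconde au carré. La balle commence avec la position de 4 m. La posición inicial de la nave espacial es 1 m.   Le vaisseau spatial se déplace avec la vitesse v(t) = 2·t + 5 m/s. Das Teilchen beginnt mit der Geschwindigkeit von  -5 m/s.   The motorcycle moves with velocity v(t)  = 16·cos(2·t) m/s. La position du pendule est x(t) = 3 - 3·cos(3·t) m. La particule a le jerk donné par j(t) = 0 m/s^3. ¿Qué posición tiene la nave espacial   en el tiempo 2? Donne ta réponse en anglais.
We need to integrate our velocity equation v(t) = 2·t + 5 1 time. Integrating velocity and using the initial condition x(0) = 1, we get x(t) = t^2 + 5·t + 1. Using x(t) = t^2 + 5·t + 1 and substituting t = 2, we find x = 15.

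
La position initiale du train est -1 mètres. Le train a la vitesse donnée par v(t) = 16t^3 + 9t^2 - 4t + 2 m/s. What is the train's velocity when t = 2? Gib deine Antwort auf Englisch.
We have velocity v(t) = 16·t^3 + 9·t^2 - 4·t + 2. Substituting t = 2: v(2) = 158.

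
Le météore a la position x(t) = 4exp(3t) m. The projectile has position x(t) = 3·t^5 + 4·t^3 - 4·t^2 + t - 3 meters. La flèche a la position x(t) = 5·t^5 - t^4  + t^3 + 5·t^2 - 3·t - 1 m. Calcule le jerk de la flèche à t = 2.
Nous devons dériver notre équation de la position x(t) = 5·t^5 - t^4 + t^3 + 5·t^2 - 3·t - 1 3 fois. En dérivant la position, nous obtenons la vitesse: v(t) = 25·t^4 - 4·t^3 + 3·t^2 + 10·t - 3. En prenant d/dt de v(t), nous trouvons a(t) = 100·t^3 - 12·t^2 + 6·t + 10. En dérivant l'accélération, nous obtenons le jerk: j(t) = 300·t^2 - 24·t + 6. En utilisant j(t) = 300·t^2 - 24·t + 6 et en substituant t = 2, nous trouvons j = 1158.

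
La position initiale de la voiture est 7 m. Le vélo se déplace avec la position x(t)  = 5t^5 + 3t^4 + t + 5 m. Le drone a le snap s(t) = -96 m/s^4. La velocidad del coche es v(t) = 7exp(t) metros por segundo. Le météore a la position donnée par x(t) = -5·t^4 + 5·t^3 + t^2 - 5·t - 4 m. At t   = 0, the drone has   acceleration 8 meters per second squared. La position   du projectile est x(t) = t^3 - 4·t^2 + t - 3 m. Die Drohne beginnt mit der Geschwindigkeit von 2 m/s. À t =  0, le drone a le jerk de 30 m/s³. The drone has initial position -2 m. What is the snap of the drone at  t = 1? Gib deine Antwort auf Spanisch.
Tenemos el snap s(t) = -96. Sustituyendo t = 1: s(1) = -96.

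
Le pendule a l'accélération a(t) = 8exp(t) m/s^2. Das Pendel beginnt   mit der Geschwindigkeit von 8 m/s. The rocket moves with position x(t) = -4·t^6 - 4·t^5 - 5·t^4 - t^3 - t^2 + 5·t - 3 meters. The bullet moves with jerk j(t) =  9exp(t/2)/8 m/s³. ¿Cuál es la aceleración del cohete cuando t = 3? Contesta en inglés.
Starting from position x(t) = -4·t^6 - 4·t^5 - 5·t^4 - t^3 - t^2 + 5·t - 3, we take 2 derivatives. Differentiating position, we get velocity: v(t) = -24·t^5 - 20·t^4 - 20·t^3 - 3·t^2 - 2·t + 5. Differentiating velocity, we get acceleration: a(t) = -120·t^4 - 80·t^3 - 60·t^2 - 6·t - 2. From the given acceleration equation a(t) = -120·t^4 - 80·t^3 - 60·t^2 - 6·t - 2, we substitute t = 3 to get a = -12440.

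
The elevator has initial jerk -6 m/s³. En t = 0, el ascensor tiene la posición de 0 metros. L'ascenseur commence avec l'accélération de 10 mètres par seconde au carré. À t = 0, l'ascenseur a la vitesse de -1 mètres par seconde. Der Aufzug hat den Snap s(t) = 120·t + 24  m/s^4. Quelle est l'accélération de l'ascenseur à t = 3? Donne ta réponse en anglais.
Starting from snap s(t) = 120·t + 24, we take 2 antiderivatives. Integrating snap and using the initial condition j(0) = -6, we get j(t) = 60·t^2 + 24·t - 6. The integral of jerk is acceleration. Using a(0) = 10, we get a(t) = 20·t^3 + 12·t^2 - 6·t + 10. We have acceleration a(t) = 20·t^3 + 12·t^2 - 6·t + 10. Substituting t = 3: a(3) = 640.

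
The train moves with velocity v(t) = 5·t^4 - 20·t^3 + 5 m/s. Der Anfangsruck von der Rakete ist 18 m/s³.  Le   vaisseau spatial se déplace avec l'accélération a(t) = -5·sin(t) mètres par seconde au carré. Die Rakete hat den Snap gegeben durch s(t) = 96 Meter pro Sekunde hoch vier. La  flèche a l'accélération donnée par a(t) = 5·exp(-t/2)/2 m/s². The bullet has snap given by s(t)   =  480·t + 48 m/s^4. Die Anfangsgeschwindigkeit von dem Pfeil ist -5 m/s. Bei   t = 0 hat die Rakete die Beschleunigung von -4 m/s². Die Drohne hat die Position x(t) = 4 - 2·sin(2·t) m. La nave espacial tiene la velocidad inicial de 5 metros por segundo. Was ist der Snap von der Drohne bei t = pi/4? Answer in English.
To solve this, we need to take 4 derivatives of our position equation x(t) = 4 - 2·sin(2·t). Taking d/dt of x(t), we find v(t) = -4·cos(2·t). Taking d/dt of v(t), we find a(t) = 8·sin(2·t). Differentiating acceleration, we get jerk: j(t) = 16·cos(2·t). Differentiating jerk, we get snap: s(t) = -32·sin(2·t). From the given snap equation s(t) = -32·sin(2·t), we substitute t = pi/4 to get s = -32.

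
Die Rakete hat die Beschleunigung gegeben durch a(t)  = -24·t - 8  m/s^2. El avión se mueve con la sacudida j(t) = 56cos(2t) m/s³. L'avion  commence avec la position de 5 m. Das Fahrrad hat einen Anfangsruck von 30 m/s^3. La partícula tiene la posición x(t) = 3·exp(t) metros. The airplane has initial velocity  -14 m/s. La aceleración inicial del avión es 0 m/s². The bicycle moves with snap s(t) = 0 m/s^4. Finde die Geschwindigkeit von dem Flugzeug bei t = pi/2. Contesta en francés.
Nous devons intégrer notre équation du jerk j(t) = 56·cos(2·t) 2 fois. La primitive du jerk est l'accélération. En utilisant a(0) = 0, nous obtenons a(t) = 28·sin(2·t). La primitive de l'accélération, avec v(0) = -14, donne la vitesse: v(t) = -14·cos(2·t). Nous avons la vitesse v(t) = -14·cos(2·t). En substituant t = pi/2: v(pi/2) = 14.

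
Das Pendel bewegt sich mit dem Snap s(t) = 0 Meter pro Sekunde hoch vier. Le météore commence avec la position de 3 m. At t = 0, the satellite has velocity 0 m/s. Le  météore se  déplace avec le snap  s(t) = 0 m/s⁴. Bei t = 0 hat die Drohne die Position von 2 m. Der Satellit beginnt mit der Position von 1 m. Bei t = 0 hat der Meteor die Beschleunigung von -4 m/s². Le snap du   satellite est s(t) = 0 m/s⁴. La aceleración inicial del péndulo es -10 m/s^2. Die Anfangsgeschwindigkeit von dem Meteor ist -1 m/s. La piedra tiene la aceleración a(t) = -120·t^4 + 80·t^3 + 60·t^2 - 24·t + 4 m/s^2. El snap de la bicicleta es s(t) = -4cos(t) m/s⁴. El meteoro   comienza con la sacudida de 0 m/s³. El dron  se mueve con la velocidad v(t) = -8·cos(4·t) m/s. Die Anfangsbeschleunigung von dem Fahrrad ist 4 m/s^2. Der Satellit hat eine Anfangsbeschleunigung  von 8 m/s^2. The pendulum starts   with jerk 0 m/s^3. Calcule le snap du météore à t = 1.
De l'équation du snap s(t) = 0, nous substituons t = 1 pour obtenir s = 0.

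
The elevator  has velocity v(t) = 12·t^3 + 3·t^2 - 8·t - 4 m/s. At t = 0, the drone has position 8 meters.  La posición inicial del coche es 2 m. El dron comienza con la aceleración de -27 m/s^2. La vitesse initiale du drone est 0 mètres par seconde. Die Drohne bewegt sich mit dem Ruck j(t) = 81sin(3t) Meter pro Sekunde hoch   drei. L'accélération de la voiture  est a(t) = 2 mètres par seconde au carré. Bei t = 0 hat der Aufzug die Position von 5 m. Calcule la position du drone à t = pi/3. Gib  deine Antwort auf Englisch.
To solve this, we need to take 3 antiderivatives of our jerk equation j(t) = 81·sin(3·t). The integral of jerk, with a(0) = -27, gives acceleration: a(t) = -27·cos(3·t). Integrating acceleration and using the initial condition v(0) = 0, we get v(t) = -9·sin(3·t). Taking ∫v(t)dt and applying x(0) = 8, we find x(t) = 3·cos(3·t) + 5. We have position x(t) = 3·cos(3·t) + 5. Substituting t = pi/3: x(pi/3) = 2.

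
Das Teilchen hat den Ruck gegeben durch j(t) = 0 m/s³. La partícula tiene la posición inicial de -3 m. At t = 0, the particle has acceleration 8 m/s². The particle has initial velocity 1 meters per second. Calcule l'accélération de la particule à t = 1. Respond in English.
We need to integrate our jerk equation j(t) = 0 1 time. Taking ∫j(t)dt and applying a(0) = 8, we find a(t) = 8. From the given acceleration equation a(t) = 8, we substitute t = 1 to get a = 8.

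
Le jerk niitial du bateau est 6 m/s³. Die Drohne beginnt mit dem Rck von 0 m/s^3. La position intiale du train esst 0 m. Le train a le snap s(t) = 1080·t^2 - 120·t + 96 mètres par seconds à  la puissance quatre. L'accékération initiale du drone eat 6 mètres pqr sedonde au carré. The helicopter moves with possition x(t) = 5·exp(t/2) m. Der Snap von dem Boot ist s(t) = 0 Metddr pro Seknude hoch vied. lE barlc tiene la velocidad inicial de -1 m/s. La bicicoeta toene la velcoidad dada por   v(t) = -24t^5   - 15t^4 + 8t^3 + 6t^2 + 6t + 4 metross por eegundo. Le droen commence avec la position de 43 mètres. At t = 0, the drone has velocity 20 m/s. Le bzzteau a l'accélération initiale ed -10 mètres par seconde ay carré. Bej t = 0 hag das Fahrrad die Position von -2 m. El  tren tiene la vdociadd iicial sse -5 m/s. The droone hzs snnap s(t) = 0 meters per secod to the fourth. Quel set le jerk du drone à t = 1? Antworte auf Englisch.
To solve this, we need to take 1 integral of our snap equation s(t) = 0. Finding the antiderivative of s(t) and using j(0) = 0: j(t) = 0. From the given jerk equation j(t) = 0, we substitute t = 1 to get j = 0.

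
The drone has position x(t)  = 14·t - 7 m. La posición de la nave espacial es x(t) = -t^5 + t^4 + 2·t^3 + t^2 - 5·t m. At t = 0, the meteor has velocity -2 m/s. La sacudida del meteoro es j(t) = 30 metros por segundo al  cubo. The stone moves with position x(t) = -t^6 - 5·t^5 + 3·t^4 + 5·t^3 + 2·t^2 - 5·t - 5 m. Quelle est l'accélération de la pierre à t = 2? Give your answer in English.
We must differentiate our position equation x(t) = -t^6 - 5·t^5 + 3·t^4 + 5·t^3 + 2·t^2 - 5·t - 5 2 times. The derivative of position gives velocity: v(t) = -6·t^5 - 25·t^4 + 12·t^3 + 15·t^2 + 4·t - 5. The derivative of velocity gives acceleration: a(t) = -30·t^4 - 100·t^3 + 36·t^2 + 30·t + 4. From the given acceleration equation a(t) = -30·t^4 - 100·t^3 + 36·t^2 + 30·t + 4, we substitute t = 2 to get a = -1072.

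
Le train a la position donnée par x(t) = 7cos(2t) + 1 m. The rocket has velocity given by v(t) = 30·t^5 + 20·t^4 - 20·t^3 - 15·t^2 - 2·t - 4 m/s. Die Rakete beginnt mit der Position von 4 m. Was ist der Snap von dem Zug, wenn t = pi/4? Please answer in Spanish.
Para resolver esto, necesitamos tomar 4 derivadas de nuestra ecuación de la posición x(t) = 7·cos(2·t) + 1. Tomando d/dt de x(t), encontramos v(t) = -14·sin(2·t). La derivada de la velocidad da la aceleración: a(t) = -28·cos(2·t). La derivada de la aceleración da la sacudida: j(t) = 56·sin(2·t). Derivando la sacudida, obtenemos el snap: s(t) = 112·cos(2·t). Usando s(t) = 112·cos(2·t) y sustituyendo t = pi/4, encontramos s = 0.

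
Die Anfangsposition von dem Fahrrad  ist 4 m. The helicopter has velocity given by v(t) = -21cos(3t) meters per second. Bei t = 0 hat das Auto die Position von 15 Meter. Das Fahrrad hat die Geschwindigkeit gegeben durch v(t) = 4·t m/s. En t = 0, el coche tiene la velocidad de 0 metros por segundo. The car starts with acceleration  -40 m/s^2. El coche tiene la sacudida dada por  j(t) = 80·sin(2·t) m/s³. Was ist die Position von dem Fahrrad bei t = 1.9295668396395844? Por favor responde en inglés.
Starting from velocity v(t) = 4·t, we take 1 antiderivative. Taking ∫v(t)dt and applying x(0) = 4, we find x(t) = 2·t^2 + 4. Using x(t) = 2·t^2 + 4 and substituting t = 1.9295668396395844, we find x = 11.4464563772734.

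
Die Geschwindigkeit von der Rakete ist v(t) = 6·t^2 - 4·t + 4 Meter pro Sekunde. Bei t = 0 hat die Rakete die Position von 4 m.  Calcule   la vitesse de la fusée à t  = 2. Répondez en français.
En utilisant v(t) = 6·t^2 - 4·t + 4 et en substituant t = 2, nous trouvons v = 20.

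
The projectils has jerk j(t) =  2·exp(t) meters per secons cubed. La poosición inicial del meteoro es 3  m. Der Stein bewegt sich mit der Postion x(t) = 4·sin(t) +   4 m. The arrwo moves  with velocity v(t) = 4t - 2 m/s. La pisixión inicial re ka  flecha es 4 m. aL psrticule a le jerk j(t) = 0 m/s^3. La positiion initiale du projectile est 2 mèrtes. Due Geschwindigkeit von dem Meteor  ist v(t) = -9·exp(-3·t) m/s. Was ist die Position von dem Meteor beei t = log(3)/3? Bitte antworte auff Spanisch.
Partiendo de la velocidad v(t) = -9·exp(-3·t), tomamos 1 integral. La integral de la velocidad es la posición. Usando x(0) = 3, obtenemos x(t) = 3·exp(-3·t). Usando x(t) = 3·exp(-3·t) y sustituyendo t = log(3)/3, encontramos x = 1.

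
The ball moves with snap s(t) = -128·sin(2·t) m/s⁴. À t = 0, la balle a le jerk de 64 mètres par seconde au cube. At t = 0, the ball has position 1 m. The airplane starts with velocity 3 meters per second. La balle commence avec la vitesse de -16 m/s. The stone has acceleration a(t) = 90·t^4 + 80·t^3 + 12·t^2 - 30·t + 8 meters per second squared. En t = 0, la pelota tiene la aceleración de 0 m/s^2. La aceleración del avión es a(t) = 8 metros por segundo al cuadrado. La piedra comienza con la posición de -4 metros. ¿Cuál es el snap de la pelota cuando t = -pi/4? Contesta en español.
Tenemos el snap s(t) = -128·sin(2·t). Sustituyendo t = -pi/4: s(-pi/4) = 128.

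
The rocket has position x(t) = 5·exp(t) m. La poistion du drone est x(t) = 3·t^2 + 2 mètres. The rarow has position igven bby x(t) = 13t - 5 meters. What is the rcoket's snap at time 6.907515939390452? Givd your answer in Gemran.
Wir müssen unsere Gleichung für die Position x(t) = 5·exp(t) 4-mal ableiten. Mit d/dt von x(t) finden wir v(t) = 5·exp(t). Mit d/dt von v(t) finden wir a(t) = 5·exp(t). Durch Ableiten von der Beschleunigung erhalten wir den Ruck: j(t) = 5·exp(t). Mit d/dt von j(t) finden wir s(t) = 5·exp(t). Wir haben den Snap s(t) = 5·exp(t). Durch Einsetzen von t = 6.907515939390452: s(6.907515939390452) = 4998.80344523875.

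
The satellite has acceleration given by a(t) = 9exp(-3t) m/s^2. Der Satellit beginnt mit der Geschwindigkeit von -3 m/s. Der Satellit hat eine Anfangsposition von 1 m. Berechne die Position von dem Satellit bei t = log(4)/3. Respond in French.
Pour résoudre ceci, nous devons prendre 2 intégrales de notre équation de l'accélération a(t) = 9·exp(-3·t). En intégrant l'accélération et en utilisant la condition initiale v(0) = -3, nous obtenons v(t) = -3·exp(-3·t). La primitive de la vitesse, avec x(0) = 1, donne la position: x(t) = exp(-3·t). De l'équation de la position x(t) = exp(-3·t), nous substituons t = log(4)/3 pour obtenir x = 1/4.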